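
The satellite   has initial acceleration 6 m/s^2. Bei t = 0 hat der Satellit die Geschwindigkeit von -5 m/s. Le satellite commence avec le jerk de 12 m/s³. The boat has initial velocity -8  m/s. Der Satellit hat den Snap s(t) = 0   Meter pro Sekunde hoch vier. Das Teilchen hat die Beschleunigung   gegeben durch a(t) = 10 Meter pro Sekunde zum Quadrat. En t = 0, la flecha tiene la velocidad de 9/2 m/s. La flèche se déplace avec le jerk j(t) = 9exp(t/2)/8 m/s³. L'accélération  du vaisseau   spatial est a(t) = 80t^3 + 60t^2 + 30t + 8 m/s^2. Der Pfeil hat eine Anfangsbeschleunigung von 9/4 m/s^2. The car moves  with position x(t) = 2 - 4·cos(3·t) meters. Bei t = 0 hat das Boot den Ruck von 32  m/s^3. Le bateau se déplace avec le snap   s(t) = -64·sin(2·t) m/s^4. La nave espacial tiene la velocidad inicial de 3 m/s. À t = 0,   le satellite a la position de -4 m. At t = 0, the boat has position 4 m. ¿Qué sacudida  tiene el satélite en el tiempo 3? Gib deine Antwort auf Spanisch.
Debemos encontrar la integral de nuestra ecuación del snap s(t) = 0 1 vez. Tomando ∫s(t)dt y aplicando j(0) = 12, encontramos j(t) = 12. Tenemos la sacudida j(t) = 12. Sustituyendo t = 3: j(3) = 12.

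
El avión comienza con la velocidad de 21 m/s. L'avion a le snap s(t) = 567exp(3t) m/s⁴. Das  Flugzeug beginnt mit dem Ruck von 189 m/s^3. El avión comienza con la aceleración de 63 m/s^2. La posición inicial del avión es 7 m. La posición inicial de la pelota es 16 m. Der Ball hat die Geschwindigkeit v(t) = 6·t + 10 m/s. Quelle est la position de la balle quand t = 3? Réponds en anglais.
We must find the integral of our velocity equation v(t) = 6·t + 10 1 time. The integral of velocity is position. Using x(0) = 16, we get x(t) = 3·t^2 + 10·t + 16. We have position x(t) = 3·t^2 + 10·t + 16. Substituting t = 3: x(3) = 73.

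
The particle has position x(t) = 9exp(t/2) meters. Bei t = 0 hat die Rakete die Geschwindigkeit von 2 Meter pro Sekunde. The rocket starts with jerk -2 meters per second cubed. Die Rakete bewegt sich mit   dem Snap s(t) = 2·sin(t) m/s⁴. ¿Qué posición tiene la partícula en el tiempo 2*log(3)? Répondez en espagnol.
Tenemos la posición x(t) = 9·exp(t/2). Sustituyendo t = 2*log(3): x(2*log(3)) = 27.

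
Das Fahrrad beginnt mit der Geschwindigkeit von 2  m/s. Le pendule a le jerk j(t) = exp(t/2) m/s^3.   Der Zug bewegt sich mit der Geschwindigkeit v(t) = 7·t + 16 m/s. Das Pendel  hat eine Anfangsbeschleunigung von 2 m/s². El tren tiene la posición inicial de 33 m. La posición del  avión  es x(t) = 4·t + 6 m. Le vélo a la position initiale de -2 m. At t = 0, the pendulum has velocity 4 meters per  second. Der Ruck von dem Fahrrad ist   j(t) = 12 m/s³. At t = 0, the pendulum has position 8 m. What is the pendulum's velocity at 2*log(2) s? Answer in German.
Um dies zu lösen, müssen wir 2 Stammfunktionen unserer Gleichung für den Ruck j(t) = exp(t/2) finden. Durch Integration von dem Ruck und Verwendung der Anfangsbedingung a(0) = 2, erhalten wir a(t) = 2·exp(t/2). Mit ∫a(t)dt und Anwendung von v(0) = 4, finden wir v(t) = 4·exp(t/2). Wir haben die Geschwindigkeit v(t) = 4·exp(t/2). Durch Einsetzen von t = 2*log(2): v(2*log(2)) = 8.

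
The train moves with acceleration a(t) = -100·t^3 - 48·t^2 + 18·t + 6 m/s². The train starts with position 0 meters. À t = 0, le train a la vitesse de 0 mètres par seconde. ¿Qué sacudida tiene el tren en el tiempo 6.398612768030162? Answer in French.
Pour résoudre ceci, nous devons prendre 1 dérivée de notre équation de l'accélération a(t) = -100·t^3 - 48·t^2 + 18·t + 6. En dérivant l'accélération, nous obtenons le jerk: j(t) = -300·t^2 - 96·t + 18. Nous avons le jerk j(t) = -300·t^2 - 96·t + 18. En substituant t = 6.398612768030162: j(6.398612768030162) = -12878.9404322905.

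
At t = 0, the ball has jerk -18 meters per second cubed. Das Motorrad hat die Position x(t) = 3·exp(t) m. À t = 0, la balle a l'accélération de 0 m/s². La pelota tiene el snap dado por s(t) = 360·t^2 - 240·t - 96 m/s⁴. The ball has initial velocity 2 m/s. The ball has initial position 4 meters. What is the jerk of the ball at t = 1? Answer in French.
En partant du snap s(t) = 360·t^2 - 240·t - 96, nous prenons 1 primitive. En prenant ∫s(t)dt et en appliquant j(0) = -18, nous trouvons j(t) = 120·t^3 - 120·t^2 - 96·t - 18. De l'équation du jerk j(t) = 120·t^3 - 120·t^2 - 96·t - 18, nous substituons t = 1 pour obtenir j = -114.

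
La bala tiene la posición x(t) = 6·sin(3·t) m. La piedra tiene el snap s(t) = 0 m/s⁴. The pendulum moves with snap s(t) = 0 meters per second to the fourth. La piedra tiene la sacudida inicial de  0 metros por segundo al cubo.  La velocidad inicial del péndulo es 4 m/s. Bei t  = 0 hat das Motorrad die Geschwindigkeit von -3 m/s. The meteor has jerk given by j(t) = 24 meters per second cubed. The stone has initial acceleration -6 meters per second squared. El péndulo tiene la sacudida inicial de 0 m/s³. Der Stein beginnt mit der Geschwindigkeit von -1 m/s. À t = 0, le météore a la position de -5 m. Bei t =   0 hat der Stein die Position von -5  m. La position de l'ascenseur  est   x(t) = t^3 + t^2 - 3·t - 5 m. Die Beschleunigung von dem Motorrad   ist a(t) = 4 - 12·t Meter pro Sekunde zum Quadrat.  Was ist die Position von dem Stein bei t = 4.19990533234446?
Ausgehend von dem Snap s(t) = 0, nehmen wir 4 Stammfunktionen. Das Integral von dem Snap, mit j(0) = 0, ergibt den Ruck: j(t) = 0. Durch Integration von dem Ruck und Verwendung der Anfangsbedingung a(0) = -6, erhalten wir a(t) = -6. Durch Integration von der Beschleunigung und Verwendung der Anfangsbedingung v(0) = -1, erhalten wir v(t) = -6·t - 1. Mit ∫v(t)dt und Anwendung von x(0) = -5, finden wir x(t) = -3·t^2 - t - 5. Mit x(t) = -3·t^2 - t - 5 und Einsetzen von t = 4.19990533234446, finden wir x = -62.1175197343107.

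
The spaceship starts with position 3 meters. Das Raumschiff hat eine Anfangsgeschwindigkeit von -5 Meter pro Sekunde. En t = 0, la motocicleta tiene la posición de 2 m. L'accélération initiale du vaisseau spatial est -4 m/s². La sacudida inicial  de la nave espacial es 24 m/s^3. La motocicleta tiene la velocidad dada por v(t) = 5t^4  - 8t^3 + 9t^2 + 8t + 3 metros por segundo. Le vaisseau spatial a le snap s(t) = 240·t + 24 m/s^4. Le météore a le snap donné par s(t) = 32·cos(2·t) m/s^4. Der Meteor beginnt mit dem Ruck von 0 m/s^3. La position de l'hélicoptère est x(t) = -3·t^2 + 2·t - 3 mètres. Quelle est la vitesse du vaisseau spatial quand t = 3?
Pour résoudre ceci, nous devons prendre 3 primitives de notre équation du snap s(t) = 240·t + 24. L'intégrale du snap est le jerk. En utilisant j(0) = 24, nous obtenons j(t) = 120·t^2 + 24·t + 24. En prenant ∫j(t)dt et en appliquant a(0) = -4, nous trouvons a(t) = 40·t^3 + 12·t^2 + 24·t - 4. La primitive de l'accélération, avec v(0) = -5, donne la vitesse: v(t) = 10·t^4 + 4·t^3 + 12·t^2 - 4·t - 5. Nous avons la vitesse v(t) = 10·t^4 + 4·t^3 + 12·t^2 - 4·t - 5. En substituant t = 3: v(3) = 1009.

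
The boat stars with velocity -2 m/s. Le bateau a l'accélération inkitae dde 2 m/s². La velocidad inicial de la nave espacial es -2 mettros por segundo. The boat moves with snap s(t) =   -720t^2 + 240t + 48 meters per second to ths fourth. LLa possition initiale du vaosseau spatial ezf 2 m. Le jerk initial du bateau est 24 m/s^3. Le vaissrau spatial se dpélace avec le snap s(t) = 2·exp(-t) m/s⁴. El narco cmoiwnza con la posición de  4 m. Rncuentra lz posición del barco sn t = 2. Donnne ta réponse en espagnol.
Partiendo del snap s(t) = -720·t^2 + 240·t + 48, tomamos 4 integrales. Tomando ∫s(t)dt y aplicando j(0) = 24, encontramos j(t) = -240·t^3 + 120·t^2 + 48·t + 24. Integrando la sacudida y usando la condición inicial a(0) = 2, obtenemos a(t) = -60·t^4 + 40·t^3 + 24·t^2 + 24·t + 2. Tomando ∫a(t)dt y aplicando v(0) = -2, encontramos v(t) = -12·t^5 + 10·t^4 + 8·t^3 + 12·t^2 + 2·t - 2. La integral de la velocidad es la posición. Usando x(0) = 4, obtenemos x(t) = -2·t^6 + 2·t^5 + 2·t^4 + 4·t^3 + t^2 - 2·t + 4. De la ecuación de la posición x(t) = -2·t^6 + 2·t^5 + 2·t^4 + 4·t^3 + t^2 - 2·t + 4, sustituimos t = 2 para obtener x = 4.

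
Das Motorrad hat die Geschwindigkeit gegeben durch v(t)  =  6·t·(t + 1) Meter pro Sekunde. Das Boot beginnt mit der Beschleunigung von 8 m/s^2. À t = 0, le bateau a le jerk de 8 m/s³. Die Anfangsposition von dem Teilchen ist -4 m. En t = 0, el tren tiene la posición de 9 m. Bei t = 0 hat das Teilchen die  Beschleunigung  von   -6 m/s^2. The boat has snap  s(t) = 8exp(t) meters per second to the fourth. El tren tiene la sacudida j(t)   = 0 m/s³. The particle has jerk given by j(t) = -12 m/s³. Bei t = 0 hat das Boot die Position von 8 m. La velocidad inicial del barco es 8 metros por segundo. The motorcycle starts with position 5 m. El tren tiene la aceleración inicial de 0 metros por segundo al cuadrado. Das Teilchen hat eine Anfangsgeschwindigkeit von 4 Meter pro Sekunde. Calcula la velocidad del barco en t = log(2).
Necesitamos integrar nuestra ecuación del snap s(t) = 8·exp(t) 3 veces. Tomando ∫s(t)dt y aplicando j(0) = 8, encontramos j(t) = 8·exp(t). Integrando la sacudida y usando la condición inicial a(0) = 8, obtenemos a(t) = 8·exp(t). La antiderivada de la aceleración, con v(0) = 8, da la velocidad: v(t) = 8·exp(t). De la ecuación de la velocidad v(t) = 8·exp(t), sustituimos t = log(2) para obtener v = 16.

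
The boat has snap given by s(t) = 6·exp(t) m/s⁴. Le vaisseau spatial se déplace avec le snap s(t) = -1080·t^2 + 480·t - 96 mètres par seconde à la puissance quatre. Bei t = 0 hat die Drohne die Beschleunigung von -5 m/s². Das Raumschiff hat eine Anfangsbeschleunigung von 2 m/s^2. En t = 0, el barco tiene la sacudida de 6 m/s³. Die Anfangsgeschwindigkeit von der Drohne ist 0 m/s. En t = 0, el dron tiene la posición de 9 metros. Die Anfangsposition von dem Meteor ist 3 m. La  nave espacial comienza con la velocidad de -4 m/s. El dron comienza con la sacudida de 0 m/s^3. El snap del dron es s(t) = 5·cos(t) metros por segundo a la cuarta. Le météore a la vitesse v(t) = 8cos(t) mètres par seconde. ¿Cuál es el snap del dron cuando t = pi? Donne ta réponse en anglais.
From the given snap equation s(t) = 5·cos(t), we substitute t = pi to get s = -5.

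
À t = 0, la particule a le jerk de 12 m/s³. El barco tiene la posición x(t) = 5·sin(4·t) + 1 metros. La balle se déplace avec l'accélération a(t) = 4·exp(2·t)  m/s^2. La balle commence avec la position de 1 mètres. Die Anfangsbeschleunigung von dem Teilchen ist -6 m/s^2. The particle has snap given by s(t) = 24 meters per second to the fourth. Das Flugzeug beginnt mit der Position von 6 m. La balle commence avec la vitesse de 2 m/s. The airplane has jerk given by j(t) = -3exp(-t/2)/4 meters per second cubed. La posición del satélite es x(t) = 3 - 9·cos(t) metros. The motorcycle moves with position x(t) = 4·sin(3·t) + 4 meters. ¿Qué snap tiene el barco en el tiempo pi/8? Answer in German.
Um dies zu lösen, müssen wir 4 Ableitungen unserer Gleichung für die Position x(t) = 5·sin(4·t) + 1 nehmen. Durch Ableiten von der Position erhalten wir die Geschwindigkeit: v(t) = 20·cos(4·t). Mit d/dt von v(t) finden wir a(t) = -80·sin(4·t). Die Ableitung von der Beschleunigung ergibt den Ruck: j(t) = -320·cos(4·t). Mit d/dt von j(t) finden wir s(t) = 1280·sin(4·t). Mit s(t) = 1280·sin(4·t) und Einsetzen von t = pi/8, finden wir s = 1280.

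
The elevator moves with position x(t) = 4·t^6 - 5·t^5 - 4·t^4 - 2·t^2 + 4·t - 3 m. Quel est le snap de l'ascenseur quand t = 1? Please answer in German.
Wir müssen unsere Gleichung für die Position x(t) = 4·t^6 - 5·t^5 - 4·t^4 - 2·t^2 + 4·t - 3 4-mal ableiten. Mit d/dt von x(t) finden wir v(t) = 24·t^5 - 25·t^4 - 16·t^3 - 4·t + 4. Durch Ableiten von der Geschwindigkeit erhalten wir die Beschleunigung: a(t) = 120·t^4 - 100·t^3 - 48·t^2 - 4. Mit d/dt von a(t) finden wir j(t) = 480·t^3 - 300·t^2 - 96·t. Durch Ableiten von dem Ruck erhalten wir den Snap: s(t) = 1440·t^2 - 600·t - 96. Mit s(t) = 1440·t^2 - 600·t - 96 und Einsetzen von t = 1, finden wir s = 744.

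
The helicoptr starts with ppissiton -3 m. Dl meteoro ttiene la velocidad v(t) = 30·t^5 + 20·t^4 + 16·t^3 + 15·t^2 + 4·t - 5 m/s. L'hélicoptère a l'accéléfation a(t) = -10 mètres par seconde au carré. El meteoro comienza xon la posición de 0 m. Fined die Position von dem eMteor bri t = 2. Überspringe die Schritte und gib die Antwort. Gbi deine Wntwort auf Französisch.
x(2) = 550.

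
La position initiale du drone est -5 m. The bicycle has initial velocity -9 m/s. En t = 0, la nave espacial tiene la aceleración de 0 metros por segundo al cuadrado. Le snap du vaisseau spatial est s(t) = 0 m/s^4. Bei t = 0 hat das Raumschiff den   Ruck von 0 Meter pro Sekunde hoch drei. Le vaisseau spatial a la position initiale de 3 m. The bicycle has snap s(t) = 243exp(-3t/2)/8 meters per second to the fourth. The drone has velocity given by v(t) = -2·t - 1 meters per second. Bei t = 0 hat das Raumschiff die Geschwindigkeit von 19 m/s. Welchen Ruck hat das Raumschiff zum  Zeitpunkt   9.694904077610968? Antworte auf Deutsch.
Wir müssen unsere Gleichung für den Snap s(t) = 0 1-mal integrieren. Durch Integration von dem Snap und Verwendung der Anfangsbedingung j(0) = 0, erhalten wir j(t) = 0. Aus der Gleichung für den Ruck j(t) = 0, setzen wir t = 9.694904077610968 ein und erhalten j = 0.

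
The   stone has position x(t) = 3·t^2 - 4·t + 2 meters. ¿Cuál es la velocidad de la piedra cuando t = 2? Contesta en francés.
En partant de la position x(t) = 3·t^2 - 4·t + 2, nous prenons 1 dérivée. En dérivant la position, nous obtenons la vitesse: v(t) = 6·t - 4. De l'équation de la vitesse v(t) = 6·t - 4, nous substituons t = 2 pour obtenir v = 8.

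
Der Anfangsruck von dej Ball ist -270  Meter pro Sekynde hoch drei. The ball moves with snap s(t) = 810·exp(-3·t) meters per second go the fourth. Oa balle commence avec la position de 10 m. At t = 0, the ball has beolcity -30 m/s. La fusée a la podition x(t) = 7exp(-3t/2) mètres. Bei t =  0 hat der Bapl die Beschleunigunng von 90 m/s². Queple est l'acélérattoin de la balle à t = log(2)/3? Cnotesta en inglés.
To solve this, we need to take 2 integrals of our snap equation s(t) = 810·exp(-3·t). Taking ∫s(t)dt and applying j(0) = -270, we find j(t) = -270·exp(-3·t). Finding the antiderivative of j(t) and using a(0) = 90: a(t) = 90·exp(-3·t). We have acceleration a(t) = 90·exp(-3·t). Substituting t = log(2)/3: a(log(2)/3) = 45.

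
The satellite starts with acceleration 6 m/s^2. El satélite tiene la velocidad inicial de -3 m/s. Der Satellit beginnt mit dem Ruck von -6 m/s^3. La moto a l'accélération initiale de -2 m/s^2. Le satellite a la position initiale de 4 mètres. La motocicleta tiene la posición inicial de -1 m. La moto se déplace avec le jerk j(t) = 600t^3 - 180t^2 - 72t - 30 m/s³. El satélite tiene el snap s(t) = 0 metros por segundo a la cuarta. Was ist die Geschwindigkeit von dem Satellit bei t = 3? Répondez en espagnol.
Para resolver esto, necesitamos tomar 3 integrales de nuestra ecuación del snap s(t) = 0. La antiderivada del snap es la sacudida. Usando j(0) = -6, obtenemos j(t) = -6. Integrando la sacudida y usando la condición inicial a(0) = 6, obtenemos a(t) = 6 - 6·t. Tomando ∫a(t)dt y aplicando v(0) = -3, encontramos v(t) = -3·t^2 + 6·t - 3. De la ecuación de la velocidad v(t) = -3·t^2 + 6·t - 3, sustituimos t = 3 para obtener v = -12.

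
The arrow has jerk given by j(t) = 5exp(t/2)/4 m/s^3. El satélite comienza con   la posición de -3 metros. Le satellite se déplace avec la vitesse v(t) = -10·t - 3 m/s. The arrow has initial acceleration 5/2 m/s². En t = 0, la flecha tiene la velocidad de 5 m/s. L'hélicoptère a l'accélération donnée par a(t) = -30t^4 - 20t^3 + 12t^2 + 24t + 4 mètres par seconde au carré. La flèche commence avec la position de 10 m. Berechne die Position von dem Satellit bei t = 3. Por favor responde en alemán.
Ausgehend von der Geschwindigkeit v(t) = -10·t - 3, nehmen wir 1 Integral. Die Stammfunktion von der Geschwindigkeit ist die Position. Mit x(0) = -3 erhalten wir x(t) = -5·t^2 - 3·t - 3. Mit x(t) = -5·t^2 - 3·t - 3 und Einsetzen von t = 3, finden wir x = -57.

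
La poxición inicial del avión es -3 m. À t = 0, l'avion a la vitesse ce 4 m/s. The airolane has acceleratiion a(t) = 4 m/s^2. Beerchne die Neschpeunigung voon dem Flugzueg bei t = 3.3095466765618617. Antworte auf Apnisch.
Tenemos la aceleración a(t) = 4. Sustituyendo t = 3.3095466765618617: a(3.3095466765618617) = 4.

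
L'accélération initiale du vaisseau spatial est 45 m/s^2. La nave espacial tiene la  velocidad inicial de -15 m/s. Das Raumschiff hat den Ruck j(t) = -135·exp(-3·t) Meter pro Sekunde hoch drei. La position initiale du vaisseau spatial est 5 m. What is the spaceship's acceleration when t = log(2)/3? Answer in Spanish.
Partiendo de la sacudida j(t) = -135·exp(-3·t), tomamos 1 antiderivada. Tomando ∫j(t)dt y aplicando a(0) = 45, encontramos a(t) = 45·exp(-3·t). De la ecuación de la aceleración a(t) = 45·exp(-3·t), sustituimos t = log(2)/3 para obtener a = 45/2.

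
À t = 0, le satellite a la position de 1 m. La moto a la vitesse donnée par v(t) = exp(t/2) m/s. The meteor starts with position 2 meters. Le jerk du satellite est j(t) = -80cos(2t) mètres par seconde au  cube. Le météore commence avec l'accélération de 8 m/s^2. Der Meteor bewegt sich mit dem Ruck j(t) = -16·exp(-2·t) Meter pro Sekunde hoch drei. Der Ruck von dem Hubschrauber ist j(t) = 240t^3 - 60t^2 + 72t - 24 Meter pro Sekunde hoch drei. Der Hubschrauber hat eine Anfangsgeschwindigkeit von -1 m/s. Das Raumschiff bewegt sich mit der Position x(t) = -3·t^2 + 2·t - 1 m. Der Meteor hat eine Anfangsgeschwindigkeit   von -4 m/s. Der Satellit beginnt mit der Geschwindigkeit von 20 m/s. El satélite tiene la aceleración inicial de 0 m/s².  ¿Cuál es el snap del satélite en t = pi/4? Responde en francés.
Nous devons dériver notre équation du jerk j(t) = -80·cos(2·t) 1 fois. La dérivée du jerk donne le snap: s(t) = 160·sin(2·t). En utilisant s(t) = 160·sin(2·t) et en substituant t = pi/4, nous trouvons s = 160.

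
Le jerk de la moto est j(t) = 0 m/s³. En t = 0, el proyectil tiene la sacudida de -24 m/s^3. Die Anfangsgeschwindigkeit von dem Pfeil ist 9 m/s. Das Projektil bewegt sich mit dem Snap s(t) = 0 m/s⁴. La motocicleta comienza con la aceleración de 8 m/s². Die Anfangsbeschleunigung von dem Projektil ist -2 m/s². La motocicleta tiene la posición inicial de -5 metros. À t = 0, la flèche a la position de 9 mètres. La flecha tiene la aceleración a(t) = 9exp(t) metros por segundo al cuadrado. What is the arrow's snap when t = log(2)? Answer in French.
En partant de l'accélération a(t) = 9·exp(t), nous prenons 2 dérivées. En prenant d/dt de a(t), nous trouvons j(t) = 9·exp(t). En dérivant le jerk, nous obtenons le snap: s(t) = 9·exp(t). En utilisant s(t) = 9·exp(t) et en substituant t = log(2), nous trouvons s = 18.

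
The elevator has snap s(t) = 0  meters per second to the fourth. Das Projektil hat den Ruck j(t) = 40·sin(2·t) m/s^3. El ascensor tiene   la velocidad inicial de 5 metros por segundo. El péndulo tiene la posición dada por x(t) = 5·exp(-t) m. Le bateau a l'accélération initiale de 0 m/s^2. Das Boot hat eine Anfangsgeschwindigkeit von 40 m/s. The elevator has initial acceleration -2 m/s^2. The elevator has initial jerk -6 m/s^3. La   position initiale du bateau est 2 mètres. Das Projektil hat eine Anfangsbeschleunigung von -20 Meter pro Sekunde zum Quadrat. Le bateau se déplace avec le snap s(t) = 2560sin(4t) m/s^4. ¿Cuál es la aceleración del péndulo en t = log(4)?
Debemos derivar nuestra ecuación de la posición x(t) = 5·exp(-t) 2 veces. Derivando la posición, obtenemos la velocidad: v(t) = -5·exp(-t). La derivada de la velocidad da la aceleración: a(t) = 5·exp(-t). De la ecuación de la aceleración a(t) = 5·exp(-t), sustituimos t = log(4) para obtener a = 5/4.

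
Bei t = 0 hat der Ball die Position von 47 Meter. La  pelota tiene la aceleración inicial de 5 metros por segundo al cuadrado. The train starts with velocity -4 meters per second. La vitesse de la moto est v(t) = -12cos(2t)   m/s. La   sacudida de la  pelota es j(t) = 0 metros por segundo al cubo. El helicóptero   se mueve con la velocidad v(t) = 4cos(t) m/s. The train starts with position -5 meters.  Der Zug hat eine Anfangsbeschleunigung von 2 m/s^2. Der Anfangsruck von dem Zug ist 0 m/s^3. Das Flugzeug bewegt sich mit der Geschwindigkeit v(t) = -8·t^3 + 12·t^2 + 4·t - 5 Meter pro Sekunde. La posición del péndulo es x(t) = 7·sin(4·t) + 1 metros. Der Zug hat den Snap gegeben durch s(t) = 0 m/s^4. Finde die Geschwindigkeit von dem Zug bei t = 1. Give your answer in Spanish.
Partiendo del snap s(t) = 0, tomamos 3 integrales. La integral del snap, con j(0) = 0, da la sacudida: j(t) = 0. Integrando la sacudida y usando la condición inicial a(0) = 2, obtenemos a(t) = 2. La integral de la aceleración es la velocidad. Usando v(0) = -4, obtenemos v(t) = 2·t - 4. De la ecuación de la velocidad v(t) = 2·t - 4, sustituimos t = 1 para obtener v = -2.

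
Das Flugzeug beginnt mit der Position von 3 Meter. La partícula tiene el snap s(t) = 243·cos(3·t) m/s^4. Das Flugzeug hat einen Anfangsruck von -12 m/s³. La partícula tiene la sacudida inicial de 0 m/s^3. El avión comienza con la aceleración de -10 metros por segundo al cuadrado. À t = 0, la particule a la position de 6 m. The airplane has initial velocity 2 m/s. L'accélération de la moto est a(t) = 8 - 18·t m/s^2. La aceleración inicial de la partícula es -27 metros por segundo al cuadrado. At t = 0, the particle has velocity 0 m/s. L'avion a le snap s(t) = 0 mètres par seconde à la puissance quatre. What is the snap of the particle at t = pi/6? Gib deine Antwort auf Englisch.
Using s(t) = 243·cos(3·t) and substituting t = pi/6, we find s = 0.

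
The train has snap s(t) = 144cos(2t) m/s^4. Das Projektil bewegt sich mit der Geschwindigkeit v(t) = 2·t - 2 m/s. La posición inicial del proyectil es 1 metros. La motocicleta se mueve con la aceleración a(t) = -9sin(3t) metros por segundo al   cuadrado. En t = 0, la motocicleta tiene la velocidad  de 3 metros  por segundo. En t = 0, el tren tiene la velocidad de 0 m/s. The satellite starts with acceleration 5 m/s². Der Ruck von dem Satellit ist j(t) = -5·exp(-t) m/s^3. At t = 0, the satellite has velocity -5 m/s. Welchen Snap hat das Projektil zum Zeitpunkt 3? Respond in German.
Wir müssen unsere Gleichung für die Geschwindigkeit v(t) = 2·t - 2 3-mal ableiten. Durch Ableiten von der Geschwindigkeit erhalten wir die Beschleunigung: a(t) = 2. Die Ableitung von der Beschleunigung ergibt den Ruck: j(t) = 0. Mit d/dt von j(t) finden wir s(t) = 0. Mit s(t) = 0 und Einsetzen von t = 3, finden wir s = 0.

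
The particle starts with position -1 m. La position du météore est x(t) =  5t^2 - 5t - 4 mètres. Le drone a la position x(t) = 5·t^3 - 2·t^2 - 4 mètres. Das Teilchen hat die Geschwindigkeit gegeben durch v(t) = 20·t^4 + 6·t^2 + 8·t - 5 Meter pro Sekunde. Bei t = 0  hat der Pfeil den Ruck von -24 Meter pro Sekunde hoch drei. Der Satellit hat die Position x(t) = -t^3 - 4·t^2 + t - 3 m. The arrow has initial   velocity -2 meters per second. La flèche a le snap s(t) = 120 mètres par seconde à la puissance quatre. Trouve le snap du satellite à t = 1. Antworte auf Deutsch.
Wir müssen unsere Gleichung für die Position x(t) = -t^3 - 4·t^2 + t - 3 4-mal ableiten. Die Ableitung von der Position ergibt die Geschwindigkeit: v(t) = -3·t^2 - 8·t + 1. Durch Ableiten von der Geschwindigkeit erhalten wir die Beschleunigung: a(t) = -6·t - 8. Die Ableitung von der Beschleunigung ergibt den Ruck: j(t) = -6. Die Ableitung von dem Ruck ergibt den Snap: s(t) = 0. Mit s(t) = 0 und Einsetzen von t = 1, finden wir s = 0.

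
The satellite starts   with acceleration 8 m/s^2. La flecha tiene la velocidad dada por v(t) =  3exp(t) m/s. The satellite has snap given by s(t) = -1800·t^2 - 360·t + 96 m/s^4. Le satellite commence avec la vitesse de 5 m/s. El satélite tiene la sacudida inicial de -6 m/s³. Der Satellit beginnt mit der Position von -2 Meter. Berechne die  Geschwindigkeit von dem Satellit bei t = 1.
Wir müssen das Integral unserer Gleichung für den Snap s(t) = -1800·t^2 - 360·t + 96 3-mal finden. Die Stammfunktion von dem Snap, mit j(0) = -6, ergibt den Ruck: j(t) = -600·t^3 - 180·t^2 + 96·t - 6. Mit ∫j(t)dt und Anwendung von a(0) = 8, finden wir a(t) = -150·t^4 - 60·t^3 + 48·t^2 - 6·t + 8. Die Stammfunktion von der Beschleunigung, mit v(0) = 5, ergibt die Geschwindigkeit: v(t) = -30·t^5 - 15·t^4 + 16·t^3 - 3·t^2 + 8·t + 5. Wir haben die Geschwindigkeit v(t) = -30·t^5 - 15·t^4 + 16·t^3 - 3·t^2 + 8·t + 5. Durch Einsetzen von t = 1: v(1) = -19.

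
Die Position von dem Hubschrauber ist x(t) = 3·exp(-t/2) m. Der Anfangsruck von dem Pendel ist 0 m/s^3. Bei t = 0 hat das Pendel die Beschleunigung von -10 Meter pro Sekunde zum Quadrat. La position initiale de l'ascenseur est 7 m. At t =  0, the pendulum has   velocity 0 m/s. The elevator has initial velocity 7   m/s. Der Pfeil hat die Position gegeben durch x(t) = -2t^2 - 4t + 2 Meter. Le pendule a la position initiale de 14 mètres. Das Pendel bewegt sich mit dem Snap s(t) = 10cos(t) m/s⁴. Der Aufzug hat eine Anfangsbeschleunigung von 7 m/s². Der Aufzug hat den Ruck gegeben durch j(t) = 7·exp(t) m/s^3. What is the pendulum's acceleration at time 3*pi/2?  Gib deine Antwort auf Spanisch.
Necesitamos integrar nuestra ecuación del snap s(t) = 10·cos(t) 2 veces. La antiderivada del snap, con j(0) = 0, da la sacudida: j(t) = 10·sin(t). La integral de la sacudida, con a(0) = -10, da la aceleración: a(t) = -10·cos(t). Tenemos la aceleración a(t) = -10·cos(t). Sustituyendo t = 3*pi/2: a(3*pi/2) = 0.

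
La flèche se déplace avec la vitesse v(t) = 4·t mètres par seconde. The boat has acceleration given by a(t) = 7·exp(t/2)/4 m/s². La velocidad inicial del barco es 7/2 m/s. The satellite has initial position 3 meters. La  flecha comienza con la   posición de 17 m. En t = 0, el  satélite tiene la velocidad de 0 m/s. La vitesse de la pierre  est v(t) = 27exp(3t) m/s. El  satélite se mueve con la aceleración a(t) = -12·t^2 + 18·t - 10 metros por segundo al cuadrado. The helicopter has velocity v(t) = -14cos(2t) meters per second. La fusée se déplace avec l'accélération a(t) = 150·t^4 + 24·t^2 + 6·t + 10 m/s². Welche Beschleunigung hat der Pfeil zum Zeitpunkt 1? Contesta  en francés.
Pour résoudre ceci, nous devons prendre 1 dérivée de notre équation de la vitesse v(t) = 4·t. En prenant d/dt de v(t), nous trouvons a(t) = 4. En utilisant a(t) = 4 et en substituant t = 1, nous trouvons a = 4.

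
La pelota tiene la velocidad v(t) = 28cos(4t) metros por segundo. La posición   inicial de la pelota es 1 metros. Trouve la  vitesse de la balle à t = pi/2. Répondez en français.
Nous avons la vitesse v(t) = 28·cos(4·t). En substituant t = pi/2: v(pi/2) = 28.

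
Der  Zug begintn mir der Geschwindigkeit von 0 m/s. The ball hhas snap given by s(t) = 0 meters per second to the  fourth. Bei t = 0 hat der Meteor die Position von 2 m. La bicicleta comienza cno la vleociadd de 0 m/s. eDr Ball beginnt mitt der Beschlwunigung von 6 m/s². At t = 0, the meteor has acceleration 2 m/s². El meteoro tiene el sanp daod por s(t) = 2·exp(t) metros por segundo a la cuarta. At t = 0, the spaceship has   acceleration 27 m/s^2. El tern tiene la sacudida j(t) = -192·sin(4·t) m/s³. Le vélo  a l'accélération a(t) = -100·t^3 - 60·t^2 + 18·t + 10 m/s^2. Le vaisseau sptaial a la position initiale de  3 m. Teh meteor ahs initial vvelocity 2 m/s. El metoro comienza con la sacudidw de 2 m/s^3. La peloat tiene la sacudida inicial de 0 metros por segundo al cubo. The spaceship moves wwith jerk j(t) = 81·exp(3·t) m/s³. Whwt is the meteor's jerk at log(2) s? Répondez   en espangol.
Para resolver esto, necesitamos tomar 1 antiderivada de nuestra ecuación del snap s(t) = 2·exp(t). La integral del snap, con j(0) = 2, da la sacudida: j(t) = 2·exp(t). Tenemos la sacudida j(t) = 2·exp(t). Sustituyendo t = log(2): j(log(2)) = 4.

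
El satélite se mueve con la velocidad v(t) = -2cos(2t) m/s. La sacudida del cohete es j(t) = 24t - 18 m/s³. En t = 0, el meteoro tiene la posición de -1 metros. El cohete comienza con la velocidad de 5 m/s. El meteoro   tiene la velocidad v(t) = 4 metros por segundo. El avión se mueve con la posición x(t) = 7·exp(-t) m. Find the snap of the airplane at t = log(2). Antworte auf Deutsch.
Um dies zu lösen, müssen wir 4 Ableitungen unserer Gleichung für die Position x(t) = 7·exp(-t) nehmen. Die Ableitung von der Position ergibt die Geschwindigkeit: v(t) = -7·exp(-t). Mit d/dt von v(t) finden wir a(t) = 7·exp(-t). Durch Ableiten von der Beschleunigung erhalten wir den Ruck: j(t) = -7·exp(-t). Durch Ableiten von dem Ruck erhalten wir den Snap: s(t) = 7·exp(-t). Mit s(t) = 7·exp(-t) und Einsetzen von t = log(2), finden wir s = 7/2.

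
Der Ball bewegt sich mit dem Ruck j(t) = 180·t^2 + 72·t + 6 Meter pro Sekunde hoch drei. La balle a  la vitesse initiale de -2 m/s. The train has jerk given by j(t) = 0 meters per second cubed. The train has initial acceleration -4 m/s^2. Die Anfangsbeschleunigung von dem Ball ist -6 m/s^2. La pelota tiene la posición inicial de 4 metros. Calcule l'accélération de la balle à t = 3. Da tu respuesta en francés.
Pour résoudre ceci, nous devons prendre 1 intégrale de notre équation du jerk j(t) = 180·t^2 + 72·t + 6. En prenant ∫j(t)dt et en appliquant a(0) = -6, nous trouvons a(t) = 60·t^3 + 36·t^2 + 6·t - 6. De l'équation de l'accélération a(t) = 60·t^3 + 36·t^2 + 6·t - 6, nous substituons t = 3 pour obtenir a = 1956.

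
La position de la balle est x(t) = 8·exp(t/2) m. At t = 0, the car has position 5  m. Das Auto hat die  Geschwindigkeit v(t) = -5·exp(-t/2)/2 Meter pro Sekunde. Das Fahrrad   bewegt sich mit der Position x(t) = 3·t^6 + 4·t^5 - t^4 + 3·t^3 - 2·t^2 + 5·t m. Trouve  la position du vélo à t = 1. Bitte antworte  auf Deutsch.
Wir haben die Position x(t) = 3·t^6 + 4·t^5 - t^4 + 3·t^3 - 2·t^2 + 5·t. Durch Einsetzen von t = 1: x(1) = 12.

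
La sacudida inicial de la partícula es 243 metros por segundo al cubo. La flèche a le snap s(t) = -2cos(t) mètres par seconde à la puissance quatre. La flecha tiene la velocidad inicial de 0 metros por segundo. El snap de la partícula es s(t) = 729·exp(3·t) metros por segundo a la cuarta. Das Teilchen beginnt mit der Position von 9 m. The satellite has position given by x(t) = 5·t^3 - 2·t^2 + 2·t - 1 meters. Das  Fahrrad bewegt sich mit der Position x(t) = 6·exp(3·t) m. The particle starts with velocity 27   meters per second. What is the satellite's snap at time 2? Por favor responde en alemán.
Um dies zu lösen, müssen wir 4 Ableitungen unserer Gleichung für die Position x(t) = 5·t^3 - 2·t^2 + 2·t - 1 nehmen. Die Ableitung von der Position ergibt die Geschwindigkeit: v(t) = 15·t^2 - 4·t + 2. Durch Ableiten von der Geschwindigkeit erhalten wir die Beschleunigung: a(t) = 30·t - 4. Die Ableitung von der Beschleunigung ergibt den Ruck: j(t) = 30. Mit d/dt von j(t) finden wir s(t) = 0. Wir haben den Snap s(t) = 0. Durch Einsetzen von t = 2: s(2) = 0.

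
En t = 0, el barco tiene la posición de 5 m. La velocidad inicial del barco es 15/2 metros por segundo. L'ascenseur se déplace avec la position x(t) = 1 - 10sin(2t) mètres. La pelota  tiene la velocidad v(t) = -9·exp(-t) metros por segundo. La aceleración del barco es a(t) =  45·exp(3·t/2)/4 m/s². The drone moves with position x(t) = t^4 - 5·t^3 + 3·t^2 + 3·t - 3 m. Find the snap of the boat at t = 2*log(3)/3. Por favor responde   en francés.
Pour résoudre ceci, nous devons prendre 2 dérivées de notre équation de l'accélération a(t) = 45·exp(3·t/2)/4. En dérivant l'accélération, nous obtenons le jerk: j(t) = 135·exp(3·t/2)/8. La dérivée du jerk donne le snap: s(t) = 405·exp(3·t/2)/16. Nous avons le snap s(t) = 405·exp(3·t/2)/16. En substituant t = 2*log(3)/3: s(2*log(3)/3) = 1215/16.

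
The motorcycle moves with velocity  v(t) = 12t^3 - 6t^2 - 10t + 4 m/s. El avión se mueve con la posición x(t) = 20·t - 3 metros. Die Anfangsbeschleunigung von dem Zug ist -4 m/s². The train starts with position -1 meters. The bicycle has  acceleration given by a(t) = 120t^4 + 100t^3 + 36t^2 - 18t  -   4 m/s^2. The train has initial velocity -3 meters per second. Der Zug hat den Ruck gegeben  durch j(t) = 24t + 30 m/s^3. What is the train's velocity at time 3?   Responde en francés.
Nous devons trouver l'intégrale de notre équation du jerk j(t) = 24·t + 30 2 fois. L'intégrale du jerk, avec a(0) = -4, donne l'accélération: a(t) = 12·t^2 + 30·t - 4. En prenant ∫a(t)dt et en appliquant v(0) = -3, nous trouvons v(t) = 4·t^3 + 15·t^2 - 4·t - 3. Nous avons la vitesse v(t) = 4·t^3 + 15·t^2 - 4·t - 3. En substituant t = 3: v(3) = 228.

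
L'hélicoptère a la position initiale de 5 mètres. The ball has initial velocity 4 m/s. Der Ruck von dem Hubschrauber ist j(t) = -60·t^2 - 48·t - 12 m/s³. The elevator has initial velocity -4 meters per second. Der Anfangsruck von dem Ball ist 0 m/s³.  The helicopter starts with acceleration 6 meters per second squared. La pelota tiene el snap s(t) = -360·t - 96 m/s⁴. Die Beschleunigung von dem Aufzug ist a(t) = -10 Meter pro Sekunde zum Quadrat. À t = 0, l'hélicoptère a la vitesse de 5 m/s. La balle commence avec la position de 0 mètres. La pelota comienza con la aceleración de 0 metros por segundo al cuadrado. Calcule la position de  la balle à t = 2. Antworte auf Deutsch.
Um dies zu lösen, müssen wir 4 Integrale unserer Gleichung für den Snap s(t) = -360·t - 96 finden. Mit ∫s(t)dt und Anwendung von j(0) = 0, finden wir j(t) = 12·t·(-15·t - 8). Das Integral von dem Ruck, mit a(0) = 0, ergibt die Beschleunigung: a(t) = t^2·(-60·t - 48). Mit ∫a(t)dt und Anwendung von v(0) = 4, finden wir v(t) = -15·t^4 - 16·t^3 + 4. Die Stammfunktion von der Geschwindigkeit, mit x(0) = 0, ergibt die Position: x(t) = -3·t^5 - 4·t^4 + 4·t. Aus der Gleichung für die Position x(t) = -3·t^5 - 4·t^4 + 4·t, setzen wir t = 2 ein und erhalten x = -152.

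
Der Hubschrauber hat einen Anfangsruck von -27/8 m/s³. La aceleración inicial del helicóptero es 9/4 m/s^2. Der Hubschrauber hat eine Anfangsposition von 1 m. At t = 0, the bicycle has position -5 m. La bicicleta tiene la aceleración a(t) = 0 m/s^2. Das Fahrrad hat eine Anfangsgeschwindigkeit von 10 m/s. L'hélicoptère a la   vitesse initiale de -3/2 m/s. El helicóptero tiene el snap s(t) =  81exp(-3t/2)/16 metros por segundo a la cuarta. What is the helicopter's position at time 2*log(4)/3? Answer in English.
We must find the antiderivative of our snap equation s(t) = 81·exp(-3·t/2)/16 4 times. Finding the antiderivative of s(t) and using j(0) = -27/8: j(t) = -27·exp(-3·t/2)/8. The integral of jerk is acceleration. Using a(0) = 9/4, we get a(t) = 9·exp(-3·t/2)/4. The integral of acceleration is velocity. Using v(0) = -3/2, we get v(t) = -3·exp(-3·t/2)/2. The antiderivative of velocity is position. Using x(0) = 1, we get x(t) = exp(-3·t/2). We have position x(t) = exp(-3·t/2). Substituting t = 2*log(4)/3: x(2*log(4)/3) = 1/4.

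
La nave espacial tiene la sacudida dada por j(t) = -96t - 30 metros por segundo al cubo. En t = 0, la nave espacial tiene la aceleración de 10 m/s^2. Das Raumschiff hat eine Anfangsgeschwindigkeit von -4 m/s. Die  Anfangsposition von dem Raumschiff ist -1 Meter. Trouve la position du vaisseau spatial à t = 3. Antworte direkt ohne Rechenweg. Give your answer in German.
x(3) = -427.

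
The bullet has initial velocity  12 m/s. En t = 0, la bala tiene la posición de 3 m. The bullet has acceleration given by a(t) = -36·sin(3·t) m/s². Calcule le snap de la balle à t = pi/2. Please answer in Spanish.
Partiendo de la aceleración a(t) = -36·sin(3·t), tomamos 2 derivadas. Tomando d/dt de a(t), encontramos j(t) = -108·cos(3·t). Tomando d/dt de j(t), encontramos s(t) = 324·sin(3·t). De la ecuación del snap s(t) = 324·sin(3·t), sustituimos t = pi/2 para obtener s = -324.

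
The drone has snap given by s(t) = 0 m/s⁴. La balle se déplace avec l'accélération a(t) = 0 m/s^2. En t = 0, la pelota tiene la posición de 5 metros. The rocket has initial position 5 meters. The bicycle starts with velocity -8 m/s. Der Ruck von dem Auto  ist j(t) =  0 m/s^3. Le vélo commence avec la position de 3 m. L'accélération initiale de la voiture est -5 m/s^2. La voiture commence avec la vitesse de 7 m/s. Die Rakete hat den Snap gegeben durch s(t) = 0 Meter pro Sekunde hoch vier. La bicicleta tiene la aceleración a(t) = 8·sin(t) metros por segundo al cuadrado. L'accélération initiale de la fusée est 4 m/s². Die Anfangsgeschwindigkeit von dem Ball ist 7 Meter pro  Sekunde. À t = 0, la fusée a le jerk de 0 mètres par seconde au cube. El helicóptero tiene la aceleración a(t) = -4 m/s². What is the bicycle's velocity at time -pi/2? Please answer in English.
To solve this, we need to take 1 integral of our acceleration equation a(t) = 8·sin(t). Finding the antiderivative of a(t) and using v(0) = -8: v(t) = -8·cos(t). From the given velocity equation v(t) = -8·cos(t), we substitute t = -pi/2 to get v = 0.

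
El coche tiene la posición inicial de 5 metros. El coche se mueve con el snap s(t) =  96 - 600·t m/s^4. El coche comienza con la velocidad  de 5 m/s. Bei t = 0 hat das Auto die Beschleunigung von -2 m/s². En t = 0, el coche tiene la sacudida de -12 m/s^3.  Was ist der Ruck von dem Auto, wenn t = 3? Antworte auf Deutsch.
Wir müssen unsere Gleichung für den Snap s(t) = 96 - 600·t 1-mal integrieren. Mit ∫s(t)dt und Anwendung von j(0) = -12, finden wir j(t) = -300·t^2 + 96·t - 12. Aus der Gleichung für den Ruck j(t) = -300·t^2 + 96·t - 12, setzen wir t = 3 ein und erhalten j = -2424.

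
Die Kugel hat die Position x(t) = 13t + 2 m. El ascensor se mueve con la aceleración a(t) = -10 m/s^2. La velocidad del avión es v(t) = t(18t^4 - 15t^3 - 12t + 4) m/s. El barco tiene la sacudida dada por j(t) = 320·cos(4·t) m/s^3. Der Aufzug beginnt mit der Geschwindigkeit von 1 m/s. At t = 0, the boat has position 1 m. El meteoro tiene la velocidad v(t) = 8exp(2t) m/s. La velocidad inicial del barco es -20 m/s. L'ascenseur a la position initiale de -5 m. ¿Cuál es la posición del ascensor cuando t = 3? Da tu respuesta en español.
Debemos encontrar la integral de nuestra ecuación de la aceleración a(t) = -10 2 veces. La integral de la aceleración es la velocidad. Usando v(0) = 1, obtenemos v(t) = 1 - 10·t. Tomando ∫v(t)dt y aplicando x(0) = -5, encontramos x(t) = -5·t^2 + t - 5. De la ecuación de la posición x(t) = -5·t^2 + t - 5, sustituimos t = 3 para obtener x = -47.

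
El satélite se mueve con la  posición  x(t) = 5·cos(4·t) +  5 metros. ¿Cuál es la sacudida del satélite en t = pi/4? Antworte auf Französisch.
Pour résoudre ceci, nous devons prendre 3 dérivées de notre équation de la position x(t) = 5·cos(4·t) + 5. En prenant d/dt de x(t), nous trouvons v(t) = -20·sin(4·t). En dérivant la vitesse, nous obtenons l'accélération: a(t) = -80·cos(4·t). En dérivant l'accélération, nous obtenons le jerk: j(t) = 320·sin(4·t). Nous avons le jerk j(t) = 320·sin(4·t). En substituant t = pi/4: j(pi/4) = 0.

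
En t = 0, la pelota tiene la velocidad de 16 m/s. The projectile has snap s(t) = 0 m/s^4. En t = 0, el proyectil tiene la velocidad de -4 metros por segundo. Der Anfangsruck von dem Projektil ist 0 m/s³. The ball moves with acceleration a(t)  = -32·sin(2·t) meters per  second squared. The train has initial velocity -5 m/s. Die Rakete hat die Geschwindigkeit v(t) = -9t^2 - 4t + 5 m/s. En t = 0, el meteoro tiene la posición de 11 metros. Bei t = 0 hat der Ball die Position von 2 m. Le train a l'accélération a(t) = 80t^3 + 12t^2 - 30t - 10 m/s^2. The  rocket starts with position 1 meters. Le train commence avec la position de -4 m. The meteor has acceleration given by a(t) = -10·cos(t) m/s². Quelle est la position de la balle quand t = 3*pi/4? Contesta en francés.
En partant de l'accélération a(t) = -32·sin(2·t), nous prenons 2 primitives. L'intégrale de l'accélération est la vitesse. En utilisant v(0) = 16, nous obtenons v(t) = 16·cos(2·t). En prenant ∫v(t)dt et en appliquant x(0) = 2, nous trouvons x(t) = 8·sin(2·t) + 2. Nous avons la position x(t) = 8·sin(2·t) + 2. En substituant t = 3*pi/4: x(3*pi/4) = -6.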